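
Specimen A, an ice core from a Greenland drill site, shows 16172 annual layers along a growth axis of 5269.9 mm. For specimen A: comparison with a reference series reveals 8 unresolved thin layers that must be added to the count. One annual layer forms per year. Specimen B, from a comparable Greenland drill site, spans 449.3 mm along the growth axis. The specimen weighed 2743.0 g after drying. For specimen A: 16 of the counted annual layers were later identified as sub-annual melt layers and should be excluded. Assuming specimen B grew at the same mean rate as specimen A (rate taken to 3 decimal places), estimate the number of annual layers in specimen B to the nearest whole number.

1378 annual layers

Specimen A: after corrections the count is 16172 − 16 + 8 = 16164 annual layers.
A: Mean rate = 5269.9 mm / 16164 years ≈ 0.326 mm per year.
B spans 449.3 / 0.326 = 1378.22 years ≈ 1378 annual layers.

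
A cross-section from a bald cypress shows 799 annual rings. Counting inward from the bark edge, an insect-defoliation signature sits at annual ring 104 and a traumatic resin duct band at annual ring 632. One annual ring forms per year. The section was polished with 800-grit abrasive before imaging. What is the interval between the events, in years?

528 years

Separation: 632 − 104 = 528 annual rings.
That is 528 years at one annual ring per year.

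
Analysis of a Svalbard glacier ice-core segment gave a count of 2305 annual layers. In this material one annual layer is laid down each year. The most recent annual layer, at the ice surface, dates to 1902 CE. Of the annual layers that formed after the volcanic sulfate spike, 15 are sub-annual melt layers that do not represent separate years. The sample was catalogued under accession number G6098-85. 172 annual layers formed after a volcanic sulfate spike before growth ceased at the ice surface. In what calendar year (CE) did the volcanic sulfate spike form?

1745 CE

172 annual layers formed after the volcanic sulfate spike.
172 − 15 false = 157 true annual layers after the volcanic sulfate spike.
Counting back 157 years from 1902 CE places the volcanic sulfate spike in 1902 − 157 = 1745 CE.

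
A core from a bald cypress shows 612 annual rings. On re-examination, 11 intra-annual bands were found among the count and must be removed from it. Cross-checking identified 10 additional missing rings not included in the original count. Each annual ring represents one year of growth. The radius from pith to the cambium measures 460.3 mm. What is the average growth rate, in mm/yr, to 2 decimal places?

True annual ring count = 612 − 11 + 10 = 611.
Extension rate ≈ 460.3 / 611 = 0.75 mm/yr.

0.75 mm/yr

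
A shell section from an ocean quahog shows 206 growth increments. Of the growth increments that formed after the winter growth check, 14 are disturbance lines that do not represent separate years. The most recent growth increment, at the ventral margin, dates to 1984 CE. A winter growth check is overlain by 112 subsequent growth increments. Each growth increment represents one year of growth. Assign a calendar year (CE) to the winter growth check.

There are 112 growth increments younger than the winter growth check.
Removing the 14 false growth increments leaves 112 − 14 = 98 true growth increments beyond the winter growth check.
The growth increment at the ventral margin is 1984 CE, so the winter growth check dates to 1984 − 98 = 1886 CE.

1886 CE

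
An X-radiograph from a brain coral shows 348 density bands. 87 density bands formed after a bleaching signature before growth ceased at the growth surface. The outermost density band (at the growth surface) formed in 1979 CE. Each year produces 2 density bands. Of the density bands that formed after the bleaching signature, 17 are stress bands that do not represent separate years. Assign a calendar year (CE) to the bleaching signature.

1944 CE

There are 87 density bands younger than the bleaching signature.
Removing the 17 false density bands leaves 87 − 17 = 70 true density bands beyond the bleaching signature.
Dividing by 2 density bands per year: 70 / 2 = 35 years.
Counting back 35 years from 1979 CE places the bleaching signature in 1979 − 35 = 1944 CE.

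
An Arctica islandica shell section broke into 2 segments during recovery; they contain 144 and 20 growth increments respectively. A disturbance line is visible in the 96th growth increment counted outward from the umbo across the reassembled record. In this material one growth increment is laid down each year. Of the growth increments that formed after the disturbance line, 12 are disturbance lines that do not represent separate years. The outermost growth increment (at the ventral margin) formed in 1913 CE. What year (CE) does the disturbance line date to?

Total growth increments = 144 + 20 = 164.
Between growth increment 96 and the ventral margin there are 164 − 96 = 68 growth increments.
Excluding 12 false growth increments: 68 − 12 = 56.
Counting back 56 years from 1913 CE places the disturbance line in 1913 − 56 = 1857 CE.

1857 CE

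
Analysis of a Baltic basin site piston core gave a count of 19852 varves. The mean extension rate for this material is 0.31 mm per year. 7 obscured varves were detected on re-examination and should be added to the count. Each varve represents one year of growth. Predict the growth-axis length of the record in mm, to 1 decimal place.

6156.3 mm

After corrections the count is 19852 + 7 = 19859 varves.
Predicted length = 0.31 mm/year × 19859 years = 6156.3 mm.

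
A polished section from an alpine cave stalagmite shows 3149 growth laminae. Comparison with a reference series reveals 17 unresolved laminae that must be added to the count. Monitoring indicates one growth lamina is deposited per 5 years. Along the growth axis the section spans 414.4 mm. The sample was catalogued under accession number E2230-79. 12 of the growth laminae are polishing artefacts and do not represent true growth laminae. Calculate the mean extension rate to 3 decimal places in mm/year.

0.026 mm/year

Correcting the raw count gives 3149 − 12 + 17 = 3154 true growth laminae.
At 5 years per growth lamina, 3154 × 5 = 15770 years.
414.4 mm over 15770 years gives 414.4 / 15770 ≈ 0.026 mm/year.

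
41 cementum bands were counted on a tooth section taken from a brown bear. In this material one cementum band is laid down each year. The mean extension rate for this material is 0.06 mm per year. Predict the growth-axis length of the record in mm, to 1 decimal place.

41 years of growth are recorded.
Predicted length = 0.06 mm/year × 41 years = 2.5 mm.

2.5 mm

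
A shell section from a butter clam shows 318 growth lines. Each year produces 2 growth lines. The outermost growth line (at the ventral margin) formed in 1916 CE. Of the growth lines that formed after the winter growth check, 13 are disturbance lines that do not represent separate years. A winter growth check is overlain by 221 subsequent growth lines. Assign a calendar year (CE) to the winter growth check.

1812 CE

221 growth lines formed after the winter growth check.
221 − 13 false = 208 true growth lines after the winter growth check.
208 growth lines at 2 per year is 208 / 2 = 104 years.
1916 − 104 = 1812 CE.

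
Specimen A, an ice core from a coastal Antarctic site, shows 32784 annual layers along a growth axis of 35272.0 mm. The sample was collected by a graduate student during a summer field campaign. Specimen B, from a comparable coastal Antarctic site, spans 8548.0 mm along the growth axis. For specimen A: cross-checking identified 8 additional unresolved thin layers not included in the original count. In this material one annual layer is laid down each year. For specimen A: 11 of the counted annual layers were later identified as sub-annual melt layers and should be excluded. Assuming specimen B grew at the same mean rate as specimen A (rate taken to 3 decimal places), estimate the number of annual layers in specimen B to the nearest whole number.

Specimen A: true annual layer count = 32784 − 11 + 8 = 32781.
A: 35272.0 mm over 32781 years gives 35272.0 / 32781 ≈ 1.076 mm/yr.
B spans 8548.0 / 1.076 = 7944.24 years ≈ 7944 annual layers.

7944 annual layers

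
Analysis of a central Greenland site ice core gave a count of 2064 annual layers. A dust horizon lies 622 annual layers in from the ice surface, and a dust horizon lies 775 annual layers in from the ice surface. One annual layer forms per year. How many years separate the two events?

775 − 622 = 153 annual layers lie between the two events.
At one annual layer per year, 153 years elapsed between them.

153 years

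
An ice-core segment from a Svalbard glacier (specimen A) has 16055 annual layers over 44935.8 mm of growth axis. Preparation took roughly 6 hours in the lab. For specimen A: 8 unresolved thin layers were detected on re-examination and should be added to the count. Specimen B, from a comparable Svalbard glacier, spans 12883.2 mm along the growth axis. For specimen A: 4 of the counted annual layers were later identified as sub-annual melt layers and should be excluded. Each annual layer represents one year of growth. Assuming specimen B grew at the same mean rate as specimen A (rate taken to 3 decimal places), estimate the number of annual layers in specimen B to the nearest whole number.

Specimen A: correcting the raw count gives 16055 − 4 + 8 = 16059 true annual layers.
A: Mean rate = 44935.8 mm / 16059 years ≈ 2.798 mm per year.
Specimen B: 12883.2 mm / 2.798 mm per year = 4604.43 years ≈ 4604 annual layers.

4604 annual layers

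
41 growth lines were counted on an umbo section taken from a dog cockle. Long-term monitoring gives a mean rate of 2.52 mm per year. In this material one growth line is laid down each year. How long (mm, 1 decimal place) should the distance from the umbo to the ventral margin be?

103.3 mm

41 years of growth are recorded.
Length ≈ 2.52 × 41 = 103.3 mm.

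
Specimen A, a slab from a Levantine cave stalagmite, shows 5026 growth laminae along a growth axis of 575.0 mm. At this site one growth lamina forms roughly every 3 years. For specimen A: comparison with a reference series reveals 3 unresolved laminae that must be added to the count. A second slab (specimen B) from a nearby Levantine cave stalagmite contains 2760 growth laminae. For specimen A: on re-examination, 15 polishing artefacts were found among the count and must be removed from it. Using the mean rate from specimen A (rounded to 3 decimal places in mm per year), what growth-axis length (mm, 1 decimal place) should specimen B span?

Specimen A: adjusted count: 5026 − 15 + 3 = 5014 growth laminae.
Specimen A: at 3 years per growth lamina, 5014 × 3 = 15042 years.
A: 575.0 mm over 15042 years gives 575.0 / 15042 ≈ 0.038 mm per year.
Specimen B: 2760 growth laminae at 3 years each span 2760 × 3 = 8280 years. For B, 0.038 mm/year × 8280 years = 314.6 mm.

314.6 mm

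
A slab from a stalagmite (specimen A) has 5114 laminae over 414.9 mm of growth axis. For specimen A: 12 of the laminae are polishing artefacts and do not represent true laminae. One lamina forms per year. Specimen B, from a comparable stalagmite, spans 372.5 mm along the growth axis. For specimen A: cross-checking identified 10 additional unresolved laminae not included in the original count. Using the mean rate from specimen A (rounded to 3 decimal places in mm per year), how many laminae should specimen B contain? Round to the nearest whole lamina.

4599 laminae

Specimen A: correcting the raw count gives 5114 − 12 + 10 = 5112 true laminae.
A: Mean rate = 414.9 mm / 5112 years ≈ 0.081 mm/year.
Specimen B: 372.5 mm / 0.081 mm per year = 4598.77 years ≈ 4599 laminae.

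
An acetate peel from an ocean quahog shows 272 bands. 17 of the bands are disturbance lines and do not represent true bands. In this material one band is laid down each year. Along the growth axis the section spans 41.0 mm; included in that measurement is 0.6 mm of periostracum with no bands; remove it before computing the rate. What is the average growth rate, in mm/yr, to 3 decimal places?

0.158 mm/yr

Correcting the raw count gives 272 − 17 = 255 true bands.
The growth record spans 41.0 − 0.6 = 40.4 mm.
40.4 mm over 255 years gives 40.4 / 255 ≈ 0.158 mm/yr.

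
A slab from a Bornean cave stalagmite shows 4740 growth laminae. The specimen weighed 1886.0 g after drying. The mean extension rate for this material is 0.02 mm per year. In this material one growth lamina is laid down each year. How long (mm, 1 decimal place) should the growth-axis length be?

4740 years of growth are recorded.
Length ≈ 0.02 × 4740 = 94.8 mm.

94.8 mm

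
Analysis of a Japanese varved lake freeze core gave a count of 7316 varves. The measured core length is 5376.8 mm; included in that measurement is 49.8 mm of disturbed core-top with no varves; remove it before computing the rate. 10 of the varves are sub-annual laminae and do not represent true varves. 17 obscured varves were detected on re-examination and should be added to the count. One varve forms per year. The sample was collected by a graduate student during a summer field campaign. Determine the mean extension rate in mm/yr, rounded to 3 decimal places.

Adjusted count: 7316 − 10 + 17 = 7323 varves.
Removing the 49.8 mm offcut leaves 5376.8 − 49.8 = 5327.0 mm.
5327.0 mm over 7323 years gives 5327.0 / 7323 ≈ 0.727 mm/yr.

0.727 mm/yr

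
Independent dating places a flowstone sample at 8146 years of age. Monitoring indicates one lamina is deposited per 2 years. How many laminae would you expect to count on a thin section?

4073 laminae

One lamina every 2 years means 8146 / 2 = 4073 laminae.
So 4073 laminae should be present.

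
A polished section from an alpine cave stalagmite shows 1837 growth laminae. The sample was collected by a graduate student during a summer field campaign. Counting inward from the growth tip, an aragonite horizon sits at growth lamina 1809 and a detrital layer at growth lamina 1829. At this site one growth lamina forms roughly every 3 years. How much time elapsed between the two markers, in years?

60 yr

1829 − 1809 = 20 growth laminae lie between the two events.
20 growth laminae at 3 years each span 20 × 3 = 60 years.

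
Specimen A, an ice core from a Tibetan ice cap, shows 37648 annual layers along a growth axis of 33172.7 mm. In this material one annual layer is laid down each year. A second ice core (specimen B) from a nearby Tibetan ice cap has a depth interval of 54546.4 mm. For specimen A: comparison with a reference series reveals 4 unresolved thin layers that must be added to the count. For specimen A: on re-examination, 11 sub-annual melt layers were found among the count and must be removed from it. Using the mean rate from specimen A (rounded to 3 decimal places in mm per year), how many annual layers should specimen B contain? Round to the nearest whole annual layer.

Specimen A: correcting the raw count gives 37648 − 11 + 4 = 37641 true annual layers.
A: Mean rate = 33172.7 mm / 37641 years ≈ 0.881 mm/year.
Specimen B: 54546.4 mm / 0.881 mm per year = 61914.19 years ≈ 61914 annual layers.

61914 annual layers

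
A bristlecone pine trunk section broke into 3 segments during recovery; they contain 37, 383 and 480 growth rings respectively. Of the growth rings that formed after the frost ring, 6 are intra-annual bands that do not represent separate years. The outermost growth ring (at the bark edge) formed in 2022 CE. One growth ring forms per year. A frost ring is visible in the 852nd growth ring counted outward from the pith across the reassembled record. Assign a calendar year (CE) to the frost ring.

Total growth rings = 37 + 383 + 480 = 900.
900 − 852 = 48 growth rings lie beyond the frost ring toward the bark edge.
Excluding 6 false growth rings: 48 − 6 = 42.
The growth ring at the bark edge is 2022 CE, so the frost ring dates to 2022 − 42 = 1980 CE.

1980 CE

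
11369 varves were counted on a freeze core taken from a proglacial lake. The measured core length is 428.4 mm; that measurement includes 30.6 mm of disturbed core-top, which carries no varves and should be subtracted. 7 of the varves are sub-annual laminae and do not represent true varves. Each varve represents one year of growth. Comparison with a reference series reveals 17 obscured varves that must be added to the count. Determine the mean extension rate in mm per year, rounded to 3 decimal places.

0.035 mm per year

True varve count = 11369 − 7 + 17 = 11379.
Net length = 428.4 − 30.6 = 397.8 mm.
397.8 mm over 11379 years gives 397.8 / 11379 ≈ 0.035 mm per year.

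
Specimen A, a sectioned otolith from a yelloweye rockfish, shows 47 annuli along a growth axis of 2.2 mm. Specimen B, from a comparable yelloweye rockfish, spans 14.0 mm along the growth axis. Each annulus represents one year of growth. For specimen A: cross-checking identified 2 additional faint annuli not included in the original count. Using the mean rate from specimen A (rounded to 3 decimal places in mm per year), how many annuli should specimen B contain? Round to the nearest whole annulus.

311 annuli

Specimen A: after corrections the count is 47 + 2 = 49 annuli.
A: Mean rate = 2.2 mm / 49 years ≈ 0.045 mm per year.
Specimen B: 14.0 mm / 0.045 mm per year = 311.11 years ≈ 311 annuli.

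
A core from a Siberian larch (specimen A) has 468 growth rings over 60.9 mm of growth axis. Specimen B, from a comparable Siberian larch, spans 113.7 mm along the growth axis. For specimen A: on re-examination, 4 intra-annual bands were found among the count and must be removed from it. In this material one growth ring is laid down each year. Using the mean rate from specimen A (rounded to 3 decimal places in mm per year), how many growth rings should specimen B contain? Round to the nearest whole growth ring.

Specimen A: true growth ring count = 468 − 4 = 464.
A: Mean rate = 60.9 mm / 464 years ≈ 0.131 mm per year.
For B, 113.7 / 0.131 = 867.94 years ≈ 868 growth rings.

868 growth rings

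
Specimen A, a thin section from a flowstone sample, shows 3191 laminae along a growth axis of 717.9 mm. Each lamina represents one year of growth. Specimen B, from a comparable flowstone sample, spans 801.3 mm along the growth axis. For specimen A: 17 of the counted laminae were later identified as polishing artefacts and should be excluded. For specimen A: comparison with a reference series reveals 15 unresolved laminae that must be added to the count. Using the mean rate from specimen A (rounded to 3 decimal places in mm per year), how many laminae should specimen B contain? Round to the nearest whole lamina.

Specimen A: correcting the raw count gives 3191 − 17 + 15 = 3189 true laminae.
A: Extension rate ≈ 717.9 / 3189 = 0.225 mm/yr.
For B, 801.3 / 0.225 = 3561.33 years ≈ 3561 laminae.

3561 laminae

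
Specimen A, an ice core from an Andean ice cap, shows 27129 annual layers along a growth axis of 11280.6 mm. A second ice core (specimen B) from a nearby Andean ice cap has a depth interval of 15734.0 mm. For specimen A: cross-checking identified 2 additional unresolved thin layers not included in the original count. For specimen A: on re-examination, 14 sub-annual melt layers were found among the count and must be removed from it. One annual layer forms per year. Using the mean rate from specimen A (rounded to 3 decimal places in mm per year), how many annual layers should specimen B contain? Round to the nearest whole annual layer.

Specimen A: correcting the raw count gives 27129 − 14 + 2 = 27117 true annual layers.
A: Extension rate ≈ 11280.6 / 27117 = 0.416 mm per year.
Specimen B: 15734.0 mm / 0.416 mm per year = 37822.12 years ≈ 37822 annual layers.

37822 annual layers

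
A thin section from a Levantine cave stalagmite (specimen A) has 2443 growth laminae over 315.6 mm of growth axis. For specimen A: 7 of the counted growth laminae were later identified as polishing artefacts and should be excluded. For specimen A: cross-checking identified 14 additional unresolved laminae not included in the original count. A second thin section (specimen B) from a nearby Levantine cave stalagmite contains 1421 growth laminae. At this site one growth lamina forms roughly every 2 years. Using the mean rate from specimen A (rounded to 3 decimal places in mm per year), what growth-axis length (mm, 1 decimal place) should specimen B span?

181.9 mm

Specimen A: adjusted count: 2443 − 7 + 14 = 2450 growth laminae.
Specimen A: multiplying by 2 years per growth lamina: 2450 × 2 = 4900 years.
A: Extension rate ≈ 315.6 / 4900 = 0.064 mm per year.
Specimen B: multiplying by 2 years per growth lamina: 1421 × 2 = 2842 years. Length of B = 0.064 × 2842 = 181.9 mm.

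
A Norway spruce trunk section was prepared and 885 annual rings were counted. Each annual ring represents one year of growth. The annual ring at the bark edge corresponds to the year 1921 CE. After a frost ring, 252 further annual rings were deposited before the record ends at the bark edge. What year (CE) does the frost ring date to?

There are 252 annual rings younger than the frost ring.
1921 − 252 = 1669 CE.

1669 CE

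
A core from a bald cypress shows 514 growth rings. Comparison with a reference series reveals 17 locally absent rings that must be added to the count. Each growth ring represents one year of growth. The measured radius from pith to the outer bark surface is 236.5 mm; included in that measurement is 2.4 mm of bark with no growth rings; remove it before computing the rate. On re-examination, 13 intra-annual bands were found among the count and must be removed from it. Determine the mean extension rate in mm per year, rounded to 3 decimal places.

Adjusted count: 514 − 13 + 17 = 518 growth rings.
Net length = 236.5 − 2.4 = 234.1 mm.
Extension rate ≈ 234.1 / 518 = 0.452 mm per year.

0.452 mm per year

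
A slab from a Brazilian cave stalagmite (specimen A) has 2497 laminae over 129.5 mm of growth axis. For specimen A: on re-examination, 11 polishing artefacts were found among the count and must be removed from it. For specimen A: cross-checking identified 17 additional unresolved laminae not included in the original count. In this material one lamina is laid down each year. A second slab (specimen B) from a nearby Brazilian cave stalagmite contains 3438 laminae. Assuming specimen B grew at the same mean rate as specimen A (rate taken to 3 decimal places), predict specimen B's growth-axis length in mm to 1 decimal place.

178.8 mm

Specimen A: true lamina count = 2497 − 11 + 17 = 2503.
A: Extension rate ≈ 129.5 / 2503 = 0.052 mm per year.
For B, 0.052 mm/year × 3438 years = 178.8 mm.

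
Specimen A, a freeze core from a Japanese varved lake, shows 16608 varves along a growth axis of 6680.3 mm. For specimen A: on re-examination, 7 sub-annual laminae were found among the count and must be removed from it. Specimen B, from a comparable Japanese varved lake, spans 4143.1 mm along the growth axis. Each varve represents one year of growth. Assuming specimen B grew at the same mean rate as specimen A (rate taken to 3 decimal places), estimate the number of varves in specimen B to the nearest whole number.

Specimen A: true varve count = 16608 − 7 = 16601.
A: 6680.3 mm over 16601 years gives 6680.3 / 16601 ≈ 0.402 mm per year.
B spans 4143.1 / 0.402 = 10306.22 years ≈ 10306 varves.

10306 varves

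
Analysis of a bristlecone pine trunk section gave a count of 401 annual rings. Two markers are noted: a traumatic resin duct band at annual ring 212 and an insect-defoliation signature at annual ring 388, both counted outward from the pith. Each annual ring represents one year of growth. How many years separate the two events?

388 − 212 = 176 annual rings lie between the two events.
At one annual ring per year, 176 years elapsed between them.

176 years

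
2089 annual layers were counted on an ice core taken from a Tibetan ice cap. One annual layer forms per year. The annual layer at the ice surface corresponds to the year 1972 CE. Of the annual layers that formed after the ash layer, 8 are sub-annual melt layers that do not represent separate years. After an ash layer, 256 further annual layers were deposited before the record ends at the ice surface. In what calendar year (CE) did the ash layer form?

1724 CE

256 annual layers formed after the ash layer.
256 − 8 false = 248 true annual layers after the ash layer.
The annual layer at the ice surface is 1972 CE, so the ash layer dates to 1972 − 248 = 1724 CE.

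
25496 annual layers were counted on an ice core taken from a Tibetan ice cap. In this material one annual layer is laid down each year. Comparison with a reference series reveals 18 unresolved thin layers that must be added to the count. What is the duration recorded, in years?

After corrections the count is 25496 + 18 = 25514 annual layers.
One annual layer per year makes the duration 25514 years.

25514 yr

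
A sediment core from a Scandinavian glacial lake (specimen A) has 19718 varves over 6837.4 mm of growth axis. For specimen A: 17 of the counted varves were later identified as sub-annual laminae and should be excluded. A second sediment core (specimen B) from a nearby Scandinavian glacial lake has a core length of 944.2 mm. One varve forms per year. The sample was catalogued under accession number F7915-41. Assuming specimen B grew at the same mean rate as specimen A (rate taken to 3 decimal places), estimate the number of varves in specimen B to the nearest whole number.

Specimen A: correcting the raw count gives 19718 − 17 = 19701 true varves.
A: 6837.4 mm over 19701 years gives 6837.4 / 19701 ≈ 0.347 mm per year.
B spans 944.2 / 0.347 = 2721.04 years ≈ 2721 varves.

2721 varves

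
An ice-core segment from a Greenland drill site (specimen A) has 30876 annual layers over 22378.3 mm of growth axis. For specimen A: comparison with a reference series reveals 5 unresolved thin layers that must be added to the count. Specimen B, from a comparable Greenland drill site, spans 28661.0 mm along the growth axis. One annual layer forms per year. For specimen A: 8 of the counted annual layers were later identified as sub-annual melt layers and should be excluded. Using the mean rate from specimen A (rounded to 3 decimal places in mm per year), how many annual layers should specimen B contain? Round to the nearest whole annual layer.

39532 annual layers

Specimen A: true annual layer count = 30876 − 8 + 5 = 30873.
A: Extension rate ≈ 22378.3 / 30873 = 0.725 mm/yr.
B spans 28661.0 / 0.725 = 39532.41 years ≈ 39532 annual layers.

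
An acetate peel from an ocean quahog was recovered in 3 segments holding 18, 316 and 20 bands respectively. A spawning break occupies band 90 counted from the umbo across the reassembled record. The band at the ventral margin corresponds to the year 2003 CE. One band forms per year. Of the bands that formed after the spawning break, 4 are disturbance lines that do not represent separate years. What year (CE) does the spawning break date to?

1743 CE

Total bands = 18 + 316 + 20 = 354.
Between band 90 and the ventral margin there are 354 − 90 = 264 bands.
264 − 4 false = 260 true bands after the spawning break.
2003 − 260 = 1743 CE.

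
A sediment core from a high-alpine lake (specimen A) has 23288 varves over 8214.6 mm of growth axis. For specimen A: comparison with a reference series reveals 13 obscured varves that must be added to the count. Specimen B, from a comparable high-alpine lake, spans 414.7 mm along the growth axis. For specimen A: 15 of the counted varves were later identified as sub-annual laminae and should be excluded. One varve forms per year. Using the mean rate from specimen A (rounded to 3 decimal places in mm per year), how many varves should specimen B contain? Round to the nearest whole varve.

Specimen A: after corrections the count is 23288 − 15 + 13 = 23286 varves.
A: Extension rate ≈ 8214.6 / 23286 = 0.353 mm per year.
Specimen B: 414.7 mm / 0.353 mm per year = 1174.79 years ≈ 1175 varves.

1175 varves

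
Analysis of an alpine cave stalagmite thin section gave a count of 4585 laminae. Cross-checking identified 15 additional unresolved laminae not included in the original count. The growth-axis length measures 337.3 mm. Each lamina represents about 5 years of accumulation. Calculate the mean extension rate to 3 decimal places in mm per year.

After corrections the count is 4585 + 15 = 4600 laminae.
4600 laminae at 5 years each span 4600 × 5 = 23000 years.
Extension rate ≈ 337.3 / 23000 = 0.015 mm per year.

0.015 mm per year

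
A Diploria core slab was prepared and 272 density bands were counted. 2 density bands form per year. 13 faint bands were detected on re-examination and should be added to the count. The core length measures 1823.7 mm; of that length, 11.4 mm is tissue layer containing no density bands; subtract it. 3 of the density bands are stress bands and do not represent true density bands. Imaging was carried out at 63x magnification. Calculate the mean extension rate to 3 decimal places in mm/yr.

12.853 mm/yr

Adjusted count: 272 − 3 + 13 = 282 density bands.
With 2 density bands per year, 282 / 2 = 141 years.
Net length = 1823.7 − 11.4 = 1812.3 mm.
Mean rate = 1812.3 mm / 141 years ≈ 12.853 mm/yr.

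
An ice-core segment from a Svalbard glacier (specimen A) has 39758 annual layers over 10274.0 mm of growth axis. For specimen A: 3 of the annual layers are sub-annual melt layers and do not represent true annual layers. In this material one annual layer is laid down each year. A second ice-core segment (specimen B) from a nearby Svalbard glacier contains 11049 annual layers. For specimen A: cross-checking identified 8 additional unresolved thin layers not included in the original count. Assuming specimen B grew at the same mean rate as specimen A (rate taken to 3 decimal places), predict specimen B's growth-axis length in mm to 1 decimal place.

2850.6 mm

Specimen A: true annual layer count = 39758 − 3 + 8 = 39763.
A: Mean rate = 10274.0 mm / 39763 years ≈ 0.258 mm/yr.
Length of B = 0.258 × 11049 = 2850.6 mm.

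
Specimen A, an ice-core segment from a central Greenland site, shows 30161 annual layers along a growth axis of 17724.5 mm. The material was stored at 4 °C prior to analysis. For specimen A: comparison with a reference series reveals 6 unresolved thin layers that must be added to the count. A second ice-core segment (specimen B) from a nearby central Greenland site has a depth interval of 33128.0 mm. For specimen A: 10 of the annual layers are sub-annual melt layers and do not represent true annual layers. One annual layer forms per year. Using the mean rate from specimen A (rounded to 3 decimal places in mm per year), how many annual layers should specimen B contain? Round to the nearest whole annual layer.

56340 annual layers

Specimen A: after corrections the count is 30161 − 10 + 6 = 30157 annual layers.
A: Extension rate ≈ 17724.5 / 30157 = 0.588 mm/yr.
For B, 33128.0 / 0.588 = 56340.14 years ≈ 56340 annual layers.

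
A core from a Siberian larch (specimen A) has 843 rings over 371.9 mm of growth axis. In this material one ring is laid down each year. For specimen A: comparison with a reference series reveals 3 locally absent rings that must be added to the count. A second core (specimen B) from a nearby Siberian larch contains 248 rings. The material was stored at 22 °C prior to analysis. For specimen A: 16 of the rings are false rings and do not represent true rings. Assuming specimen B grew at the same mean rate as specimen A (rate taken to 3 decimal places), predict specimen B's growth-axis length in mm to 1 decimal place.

Specimen A: after corrections the count is 843 − 16 + 3 = 830 rings.
A: 371.9 mm over 830 years gives 371.9 / 830 ≈ 0.448 mm/year.
Length of B = 0.448 × 248 = 111.1 mm.

111.1 mm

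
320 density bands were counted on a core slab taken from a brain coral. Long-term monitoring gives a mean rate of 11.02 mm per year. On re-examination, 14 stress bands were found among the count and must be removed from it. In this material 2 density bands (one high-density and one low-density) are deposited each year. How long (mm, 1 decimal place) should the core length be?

Correcting the raw count gives 320 − 14 = 306 true density bands.
With 2 density bands per year, 306 / 2 = 153 years.
Predicted length = 11.02 mm/year × 153 years = 1686.1 mm.

1686.1 mm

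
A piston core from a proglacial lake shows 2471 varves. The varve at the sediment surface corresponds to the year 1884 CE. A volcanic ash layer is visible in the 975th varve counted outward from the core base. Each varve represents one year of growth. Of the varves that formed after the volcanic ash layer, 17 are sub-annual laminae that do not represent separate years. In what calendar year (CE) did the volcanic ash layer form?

Between varve 975 and the sediment surface there are 2471 − 975 = 1496 varves.
Removing the 17 false varves leaves 1496 − 17 = 1479 true varves beyond the volcanic ash layer.
The varve at the sediment surface is 1884 CE, so the volcanic ash layer dates to 1884 − 1479 = 405 CE.

405 CE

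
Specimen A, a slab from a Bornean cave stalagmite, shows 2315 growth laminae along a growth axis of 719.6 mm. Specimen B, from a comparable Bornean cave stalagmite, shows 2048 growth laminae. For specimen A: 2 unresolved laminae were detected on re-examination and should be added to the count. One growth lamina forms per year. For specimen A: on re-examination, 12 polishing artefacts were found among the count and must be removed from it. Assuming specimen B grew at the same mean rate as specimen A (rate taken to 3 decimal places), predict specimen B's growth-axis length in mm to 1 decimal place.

Specimen A: true growth lamina count = 2315 − 12 + 2 = 2305.
A: 719.6 mm over 2305 years gives 719.6 / 2305 ≈ 0.312 mm per year.
For B, 0.312 mm/year × 2048 years = 639.0 mm.

639.0 mm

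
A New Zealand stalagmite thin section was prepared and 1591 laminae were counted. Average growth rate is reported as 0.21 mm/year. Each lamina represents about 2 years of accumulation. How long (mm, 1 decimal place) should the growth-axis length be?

1591 laminae at 2 years each span 1591 × 2 = 3182 years.
3182 years at 0.21 mm/year gives 0.21 × 3182 = 668.2 mm.

668.2 mm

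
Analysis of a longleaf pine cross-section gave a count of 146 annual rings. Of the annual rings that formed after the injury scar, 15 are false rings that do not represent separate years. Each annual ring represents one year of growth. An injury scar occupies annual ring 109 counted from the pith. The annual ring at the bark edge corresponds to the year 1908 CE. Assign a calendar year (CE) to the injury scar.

Between annual ring 109 and the bark edge there are 146 − 109 = 37 annual rings.
Removing the 15 false annual rings leaves 37 − 15 = 22 true annual rings beyond the injury scar.
The annual ring at the bark edge is 1908 CE, so the injury scar dates to 1908 − 22 = 1886 CE.

1886 CE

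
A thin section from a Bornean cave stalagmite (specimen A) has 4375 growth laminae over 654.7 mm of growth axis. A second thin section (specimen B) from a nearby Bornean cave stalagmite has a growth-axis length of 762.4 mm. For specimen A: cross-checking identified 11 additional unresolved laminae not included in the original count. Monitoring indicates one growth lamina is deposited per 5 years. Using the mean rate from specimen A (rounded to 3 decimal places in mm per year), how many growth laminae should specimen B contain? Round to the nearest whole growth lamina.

Specimen A: correcting the raw count gives 4375 + 11 = 4386 true growth laminae.
Specimen A: 4386 growth laminae at 5 years each span 4386 × 5 = 21930 years.
A: 654.7 mm over 21930 years gives 654.7 / 21930 ≈ 0.030 mm/year.
Specimen B: 762.4 mm / 0.030 mm per year = 25413.33 years; at 5 years per growth lamina that is 25413.33 / 5 ≈ 5083 growth laminae.

5083 growth laminae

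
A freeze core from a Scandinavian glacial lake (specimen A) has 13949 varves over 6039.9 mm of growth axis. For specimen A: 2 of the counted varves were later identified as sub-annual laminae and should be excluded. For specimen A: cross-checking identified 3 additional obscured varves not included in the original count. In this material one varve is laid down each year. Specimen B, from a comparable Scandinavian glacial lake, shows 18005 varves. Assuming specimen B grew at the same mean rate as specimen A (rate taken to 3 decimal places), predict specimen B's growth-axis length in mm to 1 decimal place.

7796.2 mm

Specimen A: true varve count = 13949 − 2 + 3 = 13950.
A: Extension rate ≈ 6039.9 / 13950 = 0.433 mm per year.
Length of B = 0.433 × 18005 = 7796.2 mm.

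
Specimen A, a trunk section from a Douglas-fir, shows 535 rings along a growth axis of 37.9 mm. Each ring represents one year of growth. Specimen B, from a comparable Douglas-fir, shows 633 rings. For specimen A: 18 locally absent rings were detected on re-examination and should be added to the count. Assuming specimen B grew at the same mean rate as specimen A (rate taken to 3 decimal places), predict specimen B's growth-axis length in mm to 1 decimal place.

Specimen A: after corrections the count is 535 + 18 = 553 rings.
A: 37.9 mm over 553 years gives 37.9 / 553 ≈ 0.069 mm/yr.
Length of B = 0.069 × 633 = 43.7 mm.

43.7 mm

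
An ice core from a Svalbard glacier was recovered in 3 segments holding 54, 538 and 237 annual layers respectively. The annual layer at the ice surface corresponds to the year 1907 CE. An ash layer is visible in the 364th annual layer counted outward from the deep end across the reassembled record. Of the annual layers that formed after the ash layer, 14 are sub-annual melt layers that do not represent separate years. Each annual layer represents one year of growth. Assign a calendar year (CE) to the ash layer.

1456 CE

Total annual layers = 54 + 538 + 237 = 829.
829 − 364 = 465 annual layers lie beyond the ash layer toward the ice surface.
Excluding 14 false annual layers: 465 − 14 = 451.
1907 − 451 = 1456 CE.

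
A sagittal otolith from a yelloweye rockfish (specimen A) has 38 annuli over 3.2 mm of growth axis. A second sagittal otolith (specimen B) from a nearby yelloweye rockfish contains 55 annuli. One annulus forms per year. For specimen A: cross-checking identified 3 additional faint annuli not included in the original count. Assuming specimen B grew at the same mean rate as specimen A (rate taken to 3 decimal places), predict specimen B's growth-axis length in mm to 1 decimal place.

Specimen A: true annulus count = 38 + 3 = 41.
A: Extension rate ≈ 3.2 / 41 = 0.078 mm per year.
Length of B = 0.078 × 55 = 4.3 mm.

4.3 mm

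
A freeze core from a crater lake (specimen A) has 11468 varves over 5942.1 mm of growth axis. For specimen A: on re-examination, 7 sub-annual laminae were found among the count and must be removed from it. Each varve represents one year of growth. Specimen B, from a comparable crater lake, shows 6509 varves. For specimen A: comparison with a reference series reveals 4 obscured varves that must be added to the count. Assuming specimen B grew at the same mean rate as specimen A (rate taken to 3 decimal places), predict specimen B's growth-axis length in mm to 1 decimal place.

3371.7 mm

Specimen A: true varve count = 11468 − 7 + 4 = 11465.
A: Extension rate ≈ 5942.1 / 11465 = 0.518 mm per year.
B's length ≈ 0.518 × 6509 = 3371.7 mm.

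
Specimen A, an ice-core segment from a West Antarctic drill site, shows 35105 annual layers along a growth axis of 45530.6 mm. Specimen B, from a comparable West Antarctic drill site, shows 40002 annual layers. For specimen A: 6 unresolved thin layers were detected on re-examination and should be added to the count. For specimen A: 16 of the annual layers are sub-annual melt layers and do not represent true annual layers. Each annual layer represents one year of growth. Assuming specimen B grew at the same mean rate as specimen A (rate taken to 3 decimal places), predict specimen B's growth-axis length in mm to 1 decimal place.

51882.6 mm

Specimen A: adjusted count: 35105 − 16 + 6 = 35095 annual layers.
A: Extension rate ≈ 45530.6 / 35095 = 1.297 mm/year.
B's length ≈ 1.297 × 40002 = 51882.6 mm.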